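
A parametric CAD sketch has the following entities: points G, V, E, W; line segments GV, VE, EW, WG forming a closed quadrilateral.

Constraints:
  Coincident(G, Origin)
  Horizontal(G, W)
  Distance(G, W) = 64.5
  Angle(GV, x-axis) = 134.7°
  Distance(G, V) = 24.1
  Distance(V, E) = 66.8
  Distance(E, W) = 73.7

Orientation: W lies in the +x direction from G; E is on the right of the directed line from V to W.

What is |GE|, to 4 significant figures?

45.89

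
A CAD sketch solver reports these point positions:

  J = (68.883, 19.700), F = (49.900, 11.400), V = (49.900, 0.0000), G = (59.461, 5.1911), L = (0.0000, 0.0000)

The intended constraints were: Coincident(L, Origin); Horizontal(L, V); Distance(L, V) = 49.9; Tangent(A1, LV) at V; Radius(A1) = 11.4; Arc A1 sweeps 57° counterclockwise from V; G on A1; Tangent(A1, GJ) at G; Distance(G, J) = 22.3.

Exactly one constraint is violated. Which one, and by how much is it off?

Distance(G, J) = 22.3 — off by 5.00.

L = (0.00, 0.00) ✓; L.y = 0.00, V.y = 0.00 ✓; |LV| = 49.90 ✓; ∠(FV, VL) = 90.00° ✓; |FV| = 11.40 ✓; bearing(F→G) − bearing(F→V) = 57.00° ✓; |FG| = 11.40 ✓; ∠(FG, GJ) = 90.00° ✓; |GJ| = 17.30 ✗.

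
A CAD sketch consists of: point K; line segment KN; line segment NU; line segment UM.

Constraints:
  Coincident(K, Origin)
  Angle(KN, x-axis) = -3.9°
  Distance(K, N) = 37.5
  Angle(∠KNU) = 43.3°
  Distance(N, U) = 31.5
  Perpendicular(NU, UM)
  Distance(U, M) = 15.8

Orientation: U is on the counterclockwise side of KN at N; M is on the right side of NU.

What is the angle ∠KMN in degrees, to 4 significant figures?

57.57°

∠KNU = 43.3°, so NU runs at -3.9° + (180° − 43.3°) = 132.8° from the x-axis; with |NU| = 31.5, U = N + 31.5·(cos 132.8°, sin 132.8°) = (16.01, 20.56). NU is perpendicular to UM; with |UM| = 15.8 on the right of NU, M = U + 15.8·(0.7337, 0.6794) = (27.60, 31.30). Then cos ∠KMN = MK·MN / (|MK||MN|), giving 57.57°.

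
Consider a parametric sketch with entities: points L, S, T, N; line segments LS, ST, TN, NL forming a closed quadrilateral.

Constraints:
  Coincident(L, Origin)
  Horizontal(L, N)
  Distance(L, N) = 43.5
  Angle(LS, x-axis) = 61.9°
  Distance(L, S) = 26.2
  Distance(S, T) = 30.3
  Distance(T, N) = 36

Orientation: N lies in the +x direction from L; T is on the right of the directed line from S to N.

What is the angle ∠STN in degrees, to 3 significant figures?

71.0°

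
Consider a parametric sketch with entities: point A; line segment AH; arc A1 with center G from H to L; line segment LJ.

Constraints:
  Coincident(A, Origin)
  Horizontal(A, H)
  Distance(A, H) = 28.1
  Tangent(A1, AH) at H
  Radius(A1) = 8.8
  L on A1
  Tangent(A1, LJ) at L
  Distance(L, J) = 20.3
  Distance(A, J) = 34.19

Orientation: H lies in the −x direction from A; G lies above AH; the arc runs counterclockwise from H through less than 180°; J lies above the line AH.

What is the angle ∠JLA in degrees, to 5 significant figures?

111.42°

A is at the origin; A and H share the same y with |AH| = 28.1 and H on the −x side, so H = (-28.100, 0.0000). The tangent condition forces GH to be normal to AH, so G = H + (0, 8.8) = (-28.100, 8.8000). Since GL ⟂ LJ (tangency), |GJ| = √(8.8² + 20.3²) = 22.125 regardless of where L sits on A1. So J lies on both circle(A, 34.19) and circle(G, 22.125); the above-AH intersection is J = (-18.516, 28.742). L is the foot of the tangent from J: L = (-19.307, 8.4574).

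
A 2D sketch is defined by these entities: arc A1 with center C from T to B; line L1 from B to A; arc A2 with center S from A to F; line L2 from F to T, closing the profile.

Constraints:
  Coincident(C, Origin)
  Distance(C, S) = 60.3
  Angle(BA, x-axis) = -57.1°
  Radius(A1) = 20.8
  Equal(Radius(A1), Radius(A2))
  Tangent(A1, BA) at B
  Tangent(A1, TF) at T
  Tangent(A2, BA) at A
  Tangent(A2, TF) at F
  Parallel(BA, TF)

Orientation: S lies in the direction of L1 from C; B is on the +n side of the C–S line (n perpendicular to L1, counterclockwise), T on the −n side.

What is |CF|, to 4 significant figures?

63.79

Tangency of A1 to both parallel lines with radius 20.8 puts B and T at C ± 20.8·n: B = (17.46, 11.30), T = (-17.46, -11.30). Equal radii place A and F the same way about S: A = S + 20.8·n = (50.22, -39.33), F = S − 20.8·n = (15.29, -61.93). Then |CF| = |F − C| = 63.79.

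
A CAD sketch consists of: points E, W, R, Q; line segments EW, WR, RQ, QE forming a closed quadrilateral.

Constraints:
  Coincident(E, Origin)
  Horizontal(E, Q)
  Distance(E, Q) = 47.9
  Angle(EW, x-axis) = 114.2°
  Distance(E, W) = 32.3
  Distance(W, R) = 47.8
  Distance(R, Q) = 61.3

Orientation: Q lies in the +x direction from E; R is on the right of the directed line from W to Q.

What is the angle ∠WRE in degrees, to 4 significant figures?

33.31°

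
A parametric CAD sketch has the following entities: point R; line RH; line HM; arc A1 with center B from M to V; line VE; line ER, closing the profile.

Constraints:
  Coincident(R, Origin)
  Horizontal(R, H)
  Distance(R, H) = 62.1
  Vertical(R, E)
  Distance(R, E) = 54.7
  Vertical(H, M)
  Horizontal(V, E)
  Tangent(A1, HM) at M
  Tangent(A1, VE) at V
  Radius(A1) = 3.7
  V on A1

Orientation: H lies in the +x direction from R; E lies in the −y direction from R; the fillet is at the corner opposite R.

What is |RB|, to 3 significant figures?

77.5

R is at the origin; R and H share the same y with |RH| = 62.1 and H on the +x side, so H = (62.1, 0.00). RE is vertical with |RE| = 54.7 and E on the −y side, so E = (0.00, -54.7). The virtual corner opposite R is at (62.1, -54.7). A1 meets HM tangentially, so BM is at right angles to HM and tangency of A1 to VE means the radius BV is perpendicular to VE, with radius 3.7, so the center B sits 3.7 in from both sides at B = (58.4, -51.0). Then |RB| = |B − R| = 77.5.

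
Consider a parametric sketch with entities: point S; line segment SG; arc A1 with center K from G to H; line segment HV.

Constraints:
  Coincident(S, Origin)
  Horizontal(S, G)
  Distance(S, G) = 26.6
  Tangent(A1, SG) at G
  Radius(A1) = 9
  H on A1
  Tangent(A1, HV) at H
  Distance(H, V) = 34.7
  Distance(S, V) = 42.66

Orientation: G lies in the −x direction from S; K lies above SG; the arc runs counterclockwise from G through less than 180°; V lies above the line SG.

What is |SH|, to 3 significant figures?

19.2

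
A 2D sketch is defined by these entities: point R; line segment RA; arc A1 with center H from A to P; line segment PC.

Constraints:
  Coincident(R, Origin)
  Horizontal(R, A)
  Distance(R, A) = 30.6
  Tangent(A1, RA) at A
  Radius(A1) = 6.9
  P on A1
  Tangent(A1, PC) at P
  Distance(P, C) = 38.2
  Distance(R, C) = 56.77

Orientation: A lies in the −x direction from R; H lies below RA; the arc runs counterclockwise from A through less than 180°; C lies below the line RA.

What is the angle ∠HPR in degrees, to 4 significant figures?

5.948°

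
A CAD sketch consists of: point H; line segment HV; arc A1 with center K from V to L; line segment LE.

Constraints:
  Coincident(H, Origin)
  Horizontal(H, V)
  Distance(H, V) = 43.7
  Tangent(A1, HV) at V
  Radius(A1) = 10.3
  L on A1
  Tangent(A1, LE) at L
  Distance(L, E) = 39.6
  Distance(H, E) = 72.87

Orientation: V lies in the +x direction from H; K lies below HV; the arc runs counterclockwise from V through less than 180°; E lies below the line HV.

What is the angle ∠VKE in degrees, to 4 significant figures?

167.1°

H is at the origin; H and V share the same y with |HV| = 43.7 and V on the +x side, so V = (43.70, 0.000). The tangent condition forces KV to be normal to HV, so K = V + (0, -10.3) = (43.70, -10.30). Since KL ⟂ LE (tangency), |KE| = √(10.3² + 39.6²) = 40.92 regardless of where L sits on A1. So E lies on both circle(H, 72.87) and circle(K, 40.92); the below-HV intersection is E = (52.83, -50.18). L is the foot of the tangent from E: L = (34.56, -15.05).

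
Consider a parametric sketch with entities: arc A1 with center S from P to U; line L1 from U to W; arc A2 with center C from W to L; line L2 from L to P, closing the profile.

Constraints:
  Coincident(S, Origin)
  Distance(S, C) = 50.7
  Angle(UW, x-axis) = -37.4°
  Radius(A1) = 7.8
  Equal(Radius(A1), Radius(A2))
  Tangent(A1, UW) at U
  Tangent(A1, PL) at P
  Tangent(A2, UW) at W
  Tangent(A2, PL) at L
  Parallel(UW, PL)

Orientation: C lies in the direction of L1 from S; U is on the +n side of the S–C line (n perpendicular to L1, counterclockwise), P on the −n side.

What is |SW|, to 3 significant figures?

51.3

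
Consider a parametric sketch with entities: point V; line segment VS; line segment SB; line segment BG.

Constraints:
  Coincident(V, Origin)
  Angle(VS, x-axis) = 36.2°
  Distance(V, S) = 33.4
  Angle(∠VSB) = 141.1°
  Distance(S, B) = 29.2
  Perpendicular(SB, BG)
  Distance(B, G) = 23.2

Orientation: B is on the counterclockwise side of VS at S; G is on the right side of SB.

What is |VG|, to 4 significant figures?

70.69

V is at the origin; VS runs at 36.2° with length 33.4, so S = 33.4·(cos 36.2°, sin 36.2°) = (26.95, 19.73). ∠VSB = 141.1°, so SB runs at 36.2° + (180° − 141.1°) = 75.10° from the x-axis; with |SB| = 29.2, B = S + 29.2·(cos 75.10°, sin 75.10°) = (34.46, 47.94). The perpendicularity gives BG at right angles to SB; with |BG| = 23.2 on the right of SB, G = B + 23.2·(0.9664, -0.2571) = (56.88, 41.98). Then |VG| = |G − V| = 70.69.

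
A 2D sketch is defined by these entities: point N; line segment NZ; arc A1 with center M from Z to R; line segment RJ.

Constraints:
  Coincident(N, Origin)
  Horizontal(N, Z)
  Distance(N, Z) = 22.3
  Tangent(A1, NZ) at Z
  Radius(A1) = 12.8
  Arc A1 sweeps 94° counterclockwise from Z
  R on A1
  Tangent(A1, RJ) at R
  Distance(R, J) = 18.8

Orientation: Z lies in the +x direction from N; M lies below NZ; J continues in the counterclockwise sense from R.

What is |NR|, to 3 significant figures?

16.7

N is at the origin; NZ is horizontal with |NZ| = 22.3 and Z on the +x side, so Z = (22.3, 0.00). Since A1 is tangent to NZ there, MZ ⟂ NZ, so M = Z + (0, -12.8) = (22.3, -12.8). On A1, Z sits at bearing 90° from M; a 94° counterclockwise sweep puts R at bearing 184°, so R = M + 12.8·(cos 184°, sin 184°) = (9.53, -13.7). Then |NR| = |R − N| = 16.7.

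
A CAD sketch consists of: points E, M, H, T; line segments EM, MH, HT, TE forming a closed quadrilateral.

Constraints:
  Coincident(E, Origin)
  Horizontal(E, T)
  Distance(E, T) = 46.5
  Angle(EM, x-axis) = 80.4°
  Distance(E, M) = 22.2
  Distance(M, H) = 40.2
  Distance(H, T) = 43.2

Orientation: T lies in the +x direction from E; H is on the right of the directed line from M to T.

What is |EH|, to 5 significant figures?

19.562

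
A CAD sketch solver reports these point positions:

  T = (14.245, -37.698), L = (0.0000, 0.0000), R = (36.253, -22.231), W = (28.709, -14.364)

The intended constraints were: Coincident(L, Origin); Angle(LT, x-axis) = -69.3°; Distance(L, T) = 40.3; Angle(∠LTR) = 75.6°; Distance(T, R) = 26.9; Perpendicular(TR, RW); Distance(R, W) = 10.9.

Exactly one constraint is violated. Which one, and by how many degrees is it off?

Perpendicular(TR, RW) — off by 8.70°.

L = (0.00, 0.00) ✓; LT at -69.30° ✓; |LT| = 40.30 ✓; ∠LTR = 75.60° ✓; |TR| = 26.90 ✓; ∠(TR, RW) = 98.70° ✗; |RW| = 10.90 ✓.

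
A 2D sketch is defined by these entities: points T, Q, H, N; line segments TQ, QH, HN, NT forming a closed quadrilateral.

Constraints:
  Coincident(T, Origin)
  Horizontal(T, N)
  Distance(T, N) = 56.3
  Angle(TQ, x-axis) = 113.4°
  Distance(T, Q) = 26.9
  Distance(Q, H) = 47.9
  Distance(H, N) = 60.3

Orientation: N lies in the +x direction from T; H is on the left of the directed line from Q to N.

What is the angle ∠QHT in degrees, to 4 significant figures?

25.89°

Checks: T.y = 0.00, N.y = 0.00 ✓; |QH| = 47.90 ✓; |HN| = 60.30 ✓.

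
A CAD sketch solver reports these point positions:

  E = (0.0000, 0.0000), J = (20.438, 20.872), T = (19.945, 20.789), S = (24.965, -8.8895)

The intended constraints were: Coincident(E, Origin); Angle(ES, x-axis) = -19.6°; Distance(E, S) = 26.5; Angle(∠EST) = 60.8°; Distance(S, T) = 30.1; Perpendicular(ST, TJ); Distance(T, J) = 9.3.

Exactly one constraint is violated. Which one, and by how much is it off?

Distance(T, J) = 9.3 — off by 8.80.

E = (0.00, 0.00) ✓; ES at -19.60° ✓; |ES| = 26.50 ✓; ∠EST = 60.80° ✓; |ST| = 30.10 ✓; ∠(ST, TJ) = 90.04° ✓; |TJ| = 0.4999 ✗.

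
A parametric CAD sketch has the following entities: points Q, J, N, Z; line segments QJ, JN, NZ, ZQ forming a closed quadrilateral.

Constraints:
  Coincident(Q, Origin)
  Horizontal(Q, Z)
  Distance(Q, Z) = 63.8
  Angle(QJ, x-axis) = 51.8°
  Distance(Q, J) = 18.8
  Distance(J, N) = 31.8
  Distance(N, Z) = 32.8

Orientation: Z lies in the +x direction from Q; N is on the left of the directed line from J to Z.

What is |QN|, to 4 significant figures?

48.52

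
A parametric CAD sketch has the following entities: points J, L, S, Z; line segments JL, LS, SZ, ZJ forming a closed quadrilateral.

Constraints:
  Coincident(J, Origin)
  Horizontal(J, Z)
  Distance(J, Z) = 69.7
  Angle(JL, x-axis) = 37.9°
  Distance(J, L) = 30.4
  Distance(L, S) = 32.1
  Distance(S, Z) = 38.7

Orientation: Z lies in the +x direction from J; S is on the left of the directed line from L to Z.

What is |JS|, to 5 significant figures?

62.326

Checks: |LS| = 32.10 ✓; |SZ| = 38.70 ✓.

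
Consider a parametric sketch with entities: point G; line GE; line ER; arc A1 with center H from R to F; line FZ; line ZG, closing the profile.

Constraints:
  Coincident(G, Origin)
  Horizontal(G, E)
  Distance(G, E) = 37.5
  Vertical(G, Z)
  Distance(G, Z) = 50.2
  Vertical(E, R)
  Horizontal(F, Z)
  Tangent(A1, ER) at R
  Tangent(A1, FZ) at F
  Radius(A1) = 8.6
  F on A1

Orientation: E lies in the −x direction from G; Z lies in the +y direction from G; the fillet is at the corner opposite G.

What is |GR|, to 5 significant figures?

56.007

The virtual corner opposite G is at (-37.500, 50.200). Since A1 is tangent to ER there, HR ⟂ ER and tangency of A1 to FZ means the radius HF is perpendicular to FZ, with radius 8.6, so the center H sits 8.6 in from both sides at H = (-28.900, 41.600). That places the tangent points at R = (-37.500, 41.600) on ER and F = (-28.900, 50.200) on FZ. Then |GR| = |R − G| = 56.007.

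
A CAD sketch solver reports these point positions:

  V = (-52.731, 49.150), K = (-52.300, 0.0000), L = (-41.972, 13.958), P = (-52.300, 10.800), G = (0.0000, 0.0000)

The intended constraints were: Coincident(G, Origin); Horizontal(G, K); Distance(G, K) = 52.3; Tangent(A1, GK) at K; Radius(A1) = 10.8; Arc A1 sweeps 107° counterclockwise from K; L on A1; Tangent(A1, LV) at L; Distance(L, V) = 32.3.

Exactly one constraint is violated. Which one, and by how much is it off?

Distance(L, V) = 32.3 — off by 4.50.

G = (0.00, 0.00) ✓; G.y = 0.00, K.y = 0.00 ✓; |GK| = 52.30 ✓; ∠(PK, KG) = 90.00° ✓; |PK| = 10.80 ✓; bearing(P→L) − bearing(P→K) = 107.0° ✓; |PL| = 10.80 ✓; ∠(PL, LV) = 90.00° ✓; |LV| = 36.80 ✗.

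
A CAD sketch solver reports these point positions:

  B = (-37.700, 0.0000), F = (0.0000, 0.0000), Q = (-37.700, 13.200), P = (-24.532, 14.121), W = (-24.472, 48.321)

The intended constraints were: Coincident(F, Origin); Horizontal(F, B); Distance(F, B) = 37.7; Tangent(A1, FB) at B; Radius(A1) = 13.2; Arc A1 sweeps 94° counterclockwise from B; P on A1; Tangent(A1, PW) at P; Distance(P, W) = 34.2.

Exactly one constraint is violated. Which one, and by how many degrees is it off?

Tangent(A1, PW) at P — off by 4.10°.

F = (0.00, 0.00) ✓; F.y = 0.00, B.y = 0.00 ✓; |FB| = 37.70 ✓; ∠(QB, BF) = 90.00° ✓; |QB| = 13.20 ✓; bearing(Q→P) − bearing(Q→B) = 94.00° ✓; |QP| = 13.20 ✓; ∠(QP, PW) = 94.10° ✗; |PW| = 34.20 ✓.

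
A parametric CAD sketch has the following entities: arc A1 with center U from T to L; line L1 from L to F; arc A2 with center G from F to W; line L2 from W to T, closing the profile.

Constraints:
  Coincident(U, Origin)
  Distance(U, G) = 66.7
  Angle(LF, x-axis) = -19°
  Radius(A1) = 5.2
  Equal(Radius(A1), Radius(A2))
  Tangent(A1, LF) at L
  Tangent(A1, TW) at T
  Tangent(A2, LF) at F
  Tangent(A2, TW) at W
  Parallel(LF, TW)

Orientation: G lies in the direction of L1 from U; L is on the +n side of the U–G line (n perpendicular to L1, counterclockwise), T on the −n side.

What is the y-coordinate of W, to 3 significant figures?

-26.6

The slot axis is L1's direction at -19.0°, so u = (cos -19.0°, sin -19.0°) = (0.946, -0.326) and n = (−sin -19.0°, cos -19.0°) = (0.326, 0.946). U is at the origin and G lies 66.7 along u from U, so G = 66.7·u = (63.1, -21.7). Tangency of A1 to both parallel lines with radius 5.2 puts L and T at U ± 5.2·n: L = (1.69, 4.92), T = (-1.69, -4.92). Equal radii place F and W the same way about G: F = G + 5.2·n = (64.8, -16.8), W = G − 5.2·n = (61.4, -26.6). So W.y = -26.6.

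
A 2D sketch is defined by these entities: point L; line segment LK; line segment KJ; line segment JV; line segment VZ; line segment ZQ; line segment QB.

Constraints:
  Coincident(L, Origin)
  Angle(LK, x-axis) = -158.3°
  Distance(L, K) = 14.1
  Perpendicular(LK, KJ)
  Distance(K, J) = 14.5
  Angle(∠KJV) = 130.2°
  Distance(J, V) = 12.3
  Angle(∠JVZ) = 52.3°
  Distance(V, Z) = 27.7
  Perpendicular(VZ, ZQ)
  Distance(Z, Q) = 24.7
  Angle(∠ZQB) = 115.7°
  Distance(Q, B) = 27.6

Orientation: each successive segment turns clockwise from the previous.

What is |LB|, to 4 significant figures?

44.98

L is at the origin; LK runs at -158.3° with length 14.1, so K = (-13.10, -5.213). LK is perpendicular to KJ, so KJ runs at 111.7°; with |KJ| = 14.5, J = (-18.46, 8.259). ∠KJV = 130.2° gives JV at 61.90° from the x-axis; with |JV| = 12.3, V = (-12.67, 19.11). ∠JVZ = 52.3° gives VZ at -65.80° from the x-axis; with |VZ| = 27.7, Z = (-1.314, -6.157). VZ is perpendicular to ZQ, so ZQ runs at -155.8°; with |ZQ| = 24.7, Q = (-23.84, -16.28). ∠ZQB = 115.7° gives QB at 139.9° from the x-axis; with |QB| = 27.6, B = (-44.95, 1.496). Then |LB| = |B − L| = 44.98.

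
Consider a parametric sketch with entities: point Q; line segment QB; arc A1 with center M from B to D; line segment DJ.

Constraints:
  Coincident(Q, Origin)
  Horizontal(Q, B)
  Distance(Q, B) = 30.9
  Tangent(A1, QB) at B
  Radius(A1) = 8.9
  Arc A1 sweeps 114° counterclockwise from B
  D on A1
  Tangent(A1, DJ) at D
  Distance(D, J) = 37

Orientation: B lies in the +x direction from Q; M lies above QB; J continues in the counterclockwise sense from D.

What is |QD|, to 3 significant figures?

41.0

Q is at the origin; QB is horizontal with |QB| = 30.9 and B on the +x side, so B = (30.9, 0.00). The tangent condition forces MB to be normal to QB, so M = B + (0, 8.9) = (30.9, 8.90). On A1, B sits at bearing -90° from M; a 114° counterclockwise sweep puts D at bearing 24°, so D = M + 8.9·(cos 24°, sin 24°) = (39.0, 12.5). Then |QD| = |D − Q| = 41.0.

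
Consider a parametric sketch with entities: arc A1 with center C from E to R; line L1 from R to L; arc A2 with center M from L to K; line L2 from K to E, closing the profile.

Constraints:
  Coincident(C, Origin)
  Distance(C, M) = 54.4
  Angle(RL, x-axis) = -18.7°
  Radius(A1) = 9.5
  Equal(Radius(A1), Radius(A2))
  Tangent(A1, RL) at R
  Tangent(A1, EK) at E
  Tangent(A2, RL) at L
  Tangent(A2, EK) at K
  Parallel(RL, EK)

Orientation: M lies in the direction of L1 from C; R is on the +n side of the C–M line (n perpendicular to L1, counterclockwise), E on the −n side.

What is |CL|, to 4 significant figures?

55.22

The slot axis is L1's direction at -18.7°, so u = (cos -18.7°, sin -18.7°) = (0.9472, -0.3206) and n = (−sin -18.7°, cos -18.7°) = (0.3206, 0.9472). C is at the origin and M lies 54.4 along u from C, so M = 54.4·u = (51.53, -17.44). Tangency of A1 to both parallel lines with radius 9.5 puts R and E at C ± 9.5·n: R = (3.046, 8.998), E = (-3.046, -8.998). Equal radii place L and K the same way about M: L = M + 9.5·n = (54.57, -8.443), K = M − 9.5·n = (48.48, -26.44). Then |CL| = |L − C| = 55.22.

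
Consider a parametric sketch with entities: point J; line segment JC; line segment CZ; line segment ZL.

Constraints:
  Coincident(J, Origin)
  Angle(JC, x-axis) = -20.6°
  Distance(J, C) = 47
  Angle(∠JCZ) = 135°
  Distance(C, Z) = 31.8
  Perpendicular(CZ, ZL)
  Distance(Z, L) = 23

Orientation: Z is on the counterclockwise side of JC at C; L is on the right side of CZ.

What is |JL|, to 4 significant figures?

85.97

∠JCZ = 135.0°, so CZ runs at -20.6° + (180° − 135.0°) = 24.40° from the x-axis; with |CZ| = 31.8, Z = C + 31.8·(cos 24.40°, sin 24.40°) = (72.95, -3.400). The perpendicularity gives ZL at right angles to CZ; with |ZL| = 23.0 on the right of CZ, L = Z + 23.0·(0.4131, -0.9107) = (82.46, -24.35). Then |JL| = |L − J| = 85.97.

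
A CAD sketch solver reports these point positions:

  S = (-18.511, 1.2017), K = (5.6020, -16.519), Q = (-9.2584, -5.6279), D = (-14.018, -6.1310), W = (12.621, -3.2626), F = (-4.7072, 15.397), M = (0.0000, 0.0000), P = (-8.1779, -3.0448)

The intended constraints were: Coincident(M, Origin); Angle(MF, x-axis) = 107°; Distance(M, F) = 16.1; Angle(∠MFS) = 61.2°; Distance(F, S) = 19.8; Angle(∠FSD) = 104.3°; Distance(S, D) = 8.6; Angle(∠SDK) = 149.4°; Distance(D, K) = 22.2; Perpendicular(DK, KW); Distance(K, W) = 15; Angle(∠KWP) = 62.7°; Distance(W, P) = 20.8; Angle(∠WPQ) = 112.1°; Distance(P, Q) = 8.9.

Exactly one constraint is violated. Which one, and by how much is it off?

Distance(P, Q) = 8.9 — off by 6.10.

M = (0.00, 0.00) ✓; MF at 107.0° ✓; |MF| = 16.10 ✓; ∠MFS = 61.20° ✓; |FS| = 19.80 ✓; ∠FSD = 104.3° ✓; |SD| = 8.600 ✓; ∠SDK = 149.4° ✓; |DK| = 22.20 ✓; ∠(DK, KW) = 90.00° ✓; |KW| = 15.00 ✓; ∠KWP = 62.70° ✓; |WP| = 20.80 ✓; ∠WPQ = 112.1° ✓; |PQ| = 2.800 ✗.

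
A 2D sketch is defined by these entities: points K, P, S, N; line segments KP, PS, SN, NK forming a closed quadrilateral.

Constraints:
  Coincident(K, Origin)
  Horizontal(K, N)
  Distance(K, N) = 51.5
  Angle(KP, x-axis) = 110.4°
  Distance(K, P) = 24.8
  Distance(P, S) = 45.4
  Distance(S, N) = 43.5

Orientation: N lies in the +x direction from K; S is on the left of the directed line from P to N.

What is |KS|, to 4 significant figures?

52.04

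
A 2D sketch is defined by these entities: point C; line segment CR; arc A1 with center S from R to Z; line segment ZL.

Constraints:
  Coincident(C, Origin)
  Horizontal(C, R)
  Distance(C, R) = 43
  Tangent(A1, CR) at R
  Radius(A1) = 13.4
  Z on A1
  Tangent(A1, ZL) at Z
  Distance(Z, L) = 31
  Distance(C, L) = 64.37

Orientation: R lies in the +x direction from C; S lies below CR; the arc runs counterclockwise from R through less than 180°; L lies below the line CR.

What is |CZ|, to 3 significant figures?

36.2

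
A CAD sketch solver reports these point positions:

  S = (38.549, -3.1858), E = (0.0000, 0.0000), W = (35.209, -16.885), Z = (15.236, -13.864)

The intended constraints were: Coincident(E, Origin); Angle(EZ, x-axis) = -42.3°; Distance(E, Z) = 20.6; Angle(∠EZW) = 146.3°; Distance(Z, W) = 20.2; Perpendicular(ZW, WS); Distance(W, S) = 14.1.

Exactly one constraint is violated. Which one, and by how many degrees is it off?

Perpendicular(ZW, WS) — off by 5.10°.

E = (0.00, 0.00) ✓; EZ at -42.30° ✓; |EZ| = 20.60 ✓; ∠EZW = 146.3° ✓; |ZW| = 20.20 ✓; ∠(ZW, WS) = 84.90° ✗; |WS| = 14.10 ✓.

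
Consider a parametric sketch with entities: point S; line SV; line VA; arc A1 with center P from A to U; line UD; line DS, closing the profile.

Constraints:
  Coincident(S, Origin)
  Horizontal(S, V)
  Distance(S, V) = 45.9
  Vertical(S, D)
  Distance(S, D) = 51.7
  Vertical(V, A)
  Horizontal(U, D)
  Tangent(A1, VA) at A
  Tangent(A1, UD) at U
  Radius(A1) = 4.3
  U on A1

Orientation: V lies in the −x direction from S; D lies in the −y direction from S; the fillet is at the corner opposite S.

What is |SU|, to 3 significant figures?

66.4

The virtual corner opposite S is at (-45.9, -51.7). The tangent condition forces PA to be normal to VA and A1 meets UD tangentially, so PU is at right angles to UD, with radius 4.3, so the center P sits 4.3 in from both sides at P = (-41.6, -47.4). That places the tangent points at A = (-45.9, -47.4) on VA and U = (-41.6, -51.7) on UD. Then |SU| = |U − S| = 66.4.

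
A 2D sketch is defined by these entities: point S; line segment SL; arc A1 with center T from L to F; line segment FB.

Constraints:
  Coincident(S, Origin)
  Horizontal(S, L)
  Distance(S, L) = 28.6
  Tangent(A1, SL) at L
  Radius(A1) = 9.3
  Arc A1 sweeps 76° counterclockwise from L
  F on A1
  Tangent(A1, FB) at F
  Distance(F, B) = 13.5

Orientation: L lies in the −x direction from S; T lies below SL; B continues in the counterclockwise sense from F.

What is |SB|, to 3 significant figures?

45.6

S is at the origin; S and L share the same y with |SL| = 28.6 and L on the −x side, so L = (-28.6, 0.00). Since A1 is tangent to SL there, TL ⟂ SL, so T = L + (0, -9.3) = (-28.6, -9.30). On A1, L sits at bearing 90° from T; a 76° counterclockwise sweep puts F at bearing 166°, so F = T + 9.3·(cos 166°, sin 166°) = (-37.6, -7.05). Since A1 is tangent to FB there, TF ⟂ FB, so FB runs along (−sin 166°, cos 166°); with |FB| = 13.5, B = (-40.9, -20.1). Then |SB| = |B − S| = 45.6.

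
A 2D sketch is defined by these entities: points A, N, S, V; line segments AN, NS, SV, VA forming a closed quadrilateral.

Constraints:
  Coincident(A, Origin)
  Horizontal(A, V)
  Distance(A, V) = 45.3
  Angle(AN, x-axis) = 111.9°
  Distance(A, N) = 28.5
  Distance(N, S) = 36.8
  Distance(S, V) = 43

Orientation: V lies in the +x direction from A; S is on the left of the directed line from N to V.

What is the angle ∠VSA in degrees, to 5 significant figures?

62.045°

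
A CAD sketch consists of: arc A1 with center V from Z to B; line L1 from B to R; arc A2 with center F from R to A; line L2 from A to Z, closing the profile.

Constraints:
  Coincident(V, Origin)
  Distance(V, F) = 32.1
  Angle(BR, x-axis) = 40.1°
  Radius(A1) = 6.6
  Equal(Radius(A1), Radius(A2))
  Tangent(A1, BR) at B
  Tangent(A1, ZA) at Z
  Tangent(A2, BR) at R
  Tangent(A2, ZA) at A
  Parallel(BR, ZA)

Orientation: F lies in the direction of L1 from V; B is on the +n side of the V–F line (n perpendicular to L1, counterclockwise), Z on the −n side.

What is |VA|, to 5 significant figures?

32.771

The slot axis is L1's direction at 40.1°, so u = (cos 40.1°, sin 40.1°) = (0.76492, 0.64412) and n = (−sin 40.1°, cos 40.1°) = (-0.64412, 0.76492). V is at the origin and F lies 32.1 along u from V, so F = 32.1·u = (24.554, 20.676). Tangency of A1 to both parallel lines with radius 6.6 puts B and Z at V ± 6.6·n: B = (-4.2512, 5.0485), Z = (4.2512, -5.0485). Equal radii place R and A the same way about F: R = F + 6.6·n = (20.303, 25.725), A = F − 6.6·n = (28.805, 15.628). Then |VA| = |A − V| = 32.771.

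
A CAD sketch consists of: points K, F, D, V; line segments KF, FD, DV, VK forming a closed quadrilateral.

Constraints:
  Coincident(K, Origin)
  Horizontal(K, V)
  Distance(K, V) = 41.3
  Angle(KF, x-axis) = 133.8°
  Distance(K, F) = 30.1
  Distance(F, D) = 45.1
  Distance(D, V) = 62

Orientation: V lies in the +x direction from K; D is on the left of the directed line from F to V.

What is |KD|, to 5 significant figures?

54.996

K is at the origin; K and V share the same y with |KV| = 41.3 and V in +x, so V = (41.3, 0). KF runs at 133.8° with |KF| = 30.1, so F = (-20.834, 21.725). D is determined by |FD| = 45.1 and |DV| = 62.0 together: it lies at the intersection of circle(F, 45.1) and circle(V, 62.0). With |FV| = 65.822, the foot of the radical line on FV is 19.162 from F and the perpendicular offset is √(45.1² − 19.162²) = 40.827. Taking the left-of-FV solution: D = (10.730, 53.939).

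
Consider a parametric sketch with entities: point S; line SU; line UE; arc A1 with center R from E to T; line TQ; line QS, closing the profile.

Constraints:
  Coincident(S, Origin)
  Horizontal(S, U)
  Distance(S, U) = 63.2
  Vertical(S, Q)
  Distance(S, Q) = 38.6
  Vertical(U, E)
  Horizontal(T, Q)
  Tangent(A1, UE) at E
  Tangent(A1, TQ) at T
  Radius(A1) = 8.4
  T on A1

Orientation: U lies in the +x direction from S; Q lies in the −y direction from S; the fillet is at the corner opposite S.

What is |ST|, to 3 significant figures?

67.0

S is at the origin; SU is horizontal with |SU| = 63.2 and U on the +x side, so U = (63.2, 0.00). S and Q share the same x with |SQ| = 38.6 and Q on the −y side, so Q = (0.00, -38.6). The virtual corner opposite S is at (63.2, -38.6). Since A1 is tangent to UE there, RE ⟂ UE and since A1 is tangent to TQ there, RT ⟂ TQ, with radius 8.4, so the center R sits 8.4 in from both sides at R = (54.8, -30.2). That places the tangent points at E = (63.2, -30.2) on UE and T = (54.8, -38.6) on TQ. Then |ST| = |T − S| = 67.0.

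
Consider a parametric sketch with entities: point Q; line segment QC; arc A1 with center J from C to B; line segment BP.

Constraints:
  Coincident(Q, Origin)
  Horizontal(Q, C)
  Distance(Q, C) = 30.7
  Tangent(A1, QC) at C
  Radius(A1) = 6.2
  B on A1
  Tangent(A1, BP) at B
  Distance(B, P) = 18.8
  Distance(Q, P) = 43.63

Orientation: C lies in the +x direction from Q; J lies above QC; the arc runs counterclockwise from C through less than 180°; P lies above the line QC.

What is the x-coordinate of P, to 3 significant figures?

35.5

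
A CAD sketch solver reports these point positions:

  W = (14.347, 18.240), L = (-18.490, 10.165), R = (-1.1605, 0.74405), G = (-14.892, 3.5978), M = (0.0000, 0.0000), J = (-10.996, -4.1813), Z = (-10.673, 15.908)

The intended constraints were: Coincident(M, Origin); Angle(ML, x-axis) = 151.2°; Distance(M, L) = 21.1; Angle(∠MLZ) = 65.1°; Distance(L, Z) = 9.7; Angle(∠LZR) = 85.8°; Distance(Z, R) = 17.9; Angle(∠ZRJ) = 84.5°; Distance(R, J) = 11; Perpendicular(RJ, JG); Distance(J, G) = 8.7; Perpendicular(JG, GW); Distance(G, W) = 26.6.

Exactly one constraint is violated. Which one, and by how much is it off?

Distance(G, W) = 26.6 — off by 6.10.

M = (0.00, 0.00) ✓; ML at 151.2° ✓; |ML| = 21.10 ✓; ∠MLZ = 65.10° ✓; |LZ| = 9.700 ✓; ∠LZR = 85.80° ✓; |ZR| = 17.90 ✓; ∠ZRJ = 84.50° ✓; |RJ| = 11.00 ✓; ∠(RJ, JG) = 90.00° ✓; |JG| = 8.700 ✓; ∠(JG, GW) = 90.00° ✓; |GW| = 32.70 ✗.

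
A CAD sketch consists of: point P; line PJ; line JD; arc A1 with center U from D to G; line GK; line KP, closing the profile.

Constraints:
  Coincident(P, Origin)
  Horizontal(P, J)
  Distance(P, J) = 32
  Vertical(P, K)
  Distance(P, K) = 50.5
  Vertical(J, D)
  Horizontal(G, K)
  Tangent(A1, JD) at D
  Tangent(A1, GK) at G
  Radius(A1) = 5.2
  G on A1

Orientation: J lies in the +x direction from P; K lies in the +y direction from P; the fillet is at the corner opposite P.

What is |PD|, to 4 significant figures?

55.46

P is at the origin; PJ is horizontal with |PJ| = 32.0 and J on the +x side, so J = (32.00, 0.000). PK is vertical with |PK| = 50.5 and K on the +y side, so K = (0.000, 50.50). The virtual corner opposite P is at (32.00, 50.50). The tangent condition forces UD to be normal to JD and since A1 is tangent to GK there, UG ⟂ GK, with radius 5.2, so the center U sits 5.2 in from both sides at U = (26.80, 45.30). That places the tangent points at D = (32.00, 45.30) on JD and G = (26.80, 50.50) on GK. Then |PD| = |D − P| = 55.46.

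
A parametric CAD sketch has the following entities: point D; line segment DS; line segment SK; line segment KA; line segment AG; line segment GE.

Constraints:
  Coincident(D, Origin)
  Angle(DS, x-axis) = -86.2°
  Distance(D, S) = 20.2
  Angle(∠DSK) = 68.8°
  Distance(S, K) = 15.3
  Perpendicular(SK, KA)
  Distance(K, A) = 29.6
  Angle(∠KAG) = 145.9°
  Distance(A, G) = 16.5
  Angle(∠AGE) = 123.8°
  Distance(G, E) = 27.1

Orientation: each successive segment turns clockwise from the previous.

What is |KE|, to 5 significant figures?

56.398

D is at the origin; DS runs at -86.2° with length 20.2, so S = (1.3387, -20.156). ∠DSK = 68.8° gives SK at 162.60° from the x-axis; with |SK| = 15.3, K = (-13.261, -15.580). SK is perpendicular to KA, so KA runs at 72.600°; with |KA| = 29.6, A = (-4.4095, 12.665). ∠KAG = 145.9° gives AG at 38.500° from the x-axis; with |AG| = 16.5, G = (8.5035, 22.937). ∠AGE = 123.8° gives GE at -17.700° from the x-axis; with |GE| = 27.1, E = (34.321, 14.697). Then |KE| = |E − K| = 56.398.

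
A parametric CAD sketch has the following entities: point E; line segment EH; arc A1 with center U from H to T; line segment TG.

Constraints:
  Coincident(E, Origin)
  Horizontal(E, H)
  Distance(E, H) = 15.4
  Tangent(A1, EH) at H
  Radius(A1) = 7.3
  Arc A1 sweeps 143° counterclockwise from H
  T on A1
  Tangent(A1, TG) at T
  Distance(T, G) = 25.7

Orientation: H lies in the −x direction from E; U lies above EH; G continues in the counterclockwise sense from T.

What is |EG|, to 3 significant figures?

42.6

E is at the origin; EH is horizontal with |EH| = 15.4 and H on the −x side, so H = (-15.4, 0.00). Tangency of A1 to EH means the radius UH is perpendicular to EH, so U = H + (0, 7.3) = (-15.4, 7.30). On A1, H sits at bearing -90° from U; a 143° counterclockwise sweep puts T at bearing 53°, so T = U + 7.3·(cos 53°, sin 53°) = (-11.0, 13.1). A1 meets TG tangentially, so UT is at right angles to TG, so TG runs along (−sin 53°, cos 53°); with |TG| = 25.7, G = (-31.5, 28.6). Then |EG| = |G − E| = 42.6.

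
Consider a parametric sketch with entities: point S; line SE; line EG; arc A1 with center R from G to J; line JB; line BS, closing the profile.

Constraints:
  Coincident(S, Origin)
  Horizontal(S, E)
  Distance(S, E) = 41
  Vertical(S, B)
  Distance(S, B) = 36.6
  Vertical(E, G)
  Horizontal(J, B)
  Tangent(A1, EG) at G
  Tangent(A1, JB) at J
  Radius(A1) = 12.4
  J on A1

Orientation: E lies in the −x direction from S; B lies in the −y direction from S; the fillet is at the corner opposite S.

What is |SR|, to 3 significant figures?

37.5

S is at the origin; S and E share the same y with |SE| = 41.0 and E on the −x side, so E = (-41.0, 0.00). S and B share the same x with |SB| = 36.6 and B on the −y side, so B = (0.00, -36.6). The virtual corner opposite S is at (-41.0, -36.6). The tangent condition forces RG to be normal to EG and since A1 is tangent to JB there, RJ ⟂ JB, with radius 12.4, so the center R sits 12.4 in from both sides at R = (-28.6, -24.2). Then |SR| = |R − S| = 37.5.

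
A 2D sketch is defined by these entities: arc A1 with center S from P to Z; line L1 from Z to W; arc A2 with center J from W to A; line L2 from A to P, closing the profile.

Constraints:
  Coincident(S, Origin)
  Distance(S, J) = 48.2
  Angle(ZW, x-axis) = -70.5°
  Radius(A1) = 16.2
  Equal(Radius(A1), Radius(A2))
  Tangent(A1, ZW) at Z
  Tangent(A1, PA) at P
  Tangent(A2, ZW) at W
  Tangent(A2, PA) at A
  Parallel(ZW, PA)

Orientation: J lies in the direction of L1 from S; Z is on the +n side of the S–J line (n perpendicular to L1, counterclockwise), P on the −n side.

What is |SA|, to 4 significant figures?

50.85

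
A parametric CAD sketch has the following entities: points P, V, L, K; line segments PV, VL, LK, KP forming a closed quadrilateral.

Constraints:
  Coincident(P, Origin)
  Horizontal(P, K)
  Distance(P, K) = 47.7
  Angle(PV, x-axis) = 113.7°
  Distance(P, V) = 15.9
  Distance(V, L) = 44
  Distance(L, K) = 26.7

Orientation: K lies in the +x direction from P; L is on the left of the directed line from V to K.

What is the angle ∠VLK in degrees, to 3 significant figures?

102°

Checks: |VL| = 44.00 ✓; |LK| = 26.70 ✓.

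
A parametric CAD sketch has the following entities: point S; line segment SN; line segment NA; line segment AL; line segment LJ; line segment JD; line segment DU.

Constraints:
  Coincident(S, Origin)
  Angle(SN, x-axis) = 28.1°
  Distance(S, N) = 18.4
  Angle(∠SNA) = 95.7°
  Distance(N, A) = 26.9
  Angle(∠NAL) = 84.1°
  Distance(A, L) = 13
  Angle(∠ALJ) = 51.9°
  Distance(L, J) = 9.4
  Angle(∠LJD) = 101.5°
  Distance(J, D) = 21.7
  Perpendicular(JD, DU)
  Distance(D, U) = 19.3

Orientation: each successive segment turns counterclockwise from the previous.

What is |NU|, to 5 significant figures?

46.764

S is at the origin; SN runs at 28.1° with length 18.4, so N = (16.231, 8.6666). ∠SNA = 95.7° gives NA at 112.40° from the x-axis; with |NA| = 26.9, A = (5.9803, 33.537). ∠NAL = 84.1° gives AL at -151.70° from the x-axis; with |AL| = 13.0, L = (-5.4659, 27.374). ∠ALJ = 51.9° gives LJ at -23.600° from the x-axis; with |LJ| = 9.4, J = (3.1479, 23.610). ∠LJD = 101.5° gives JD at 54.900° from the x-axis; with |JD| = 21.7, D = (15.626, 41.364). JD is perpendicular to DU, so DU runs at 144.90°; with |DU| = 19.3, U = (-0.16473, 52.462). Then |NU| = |U − N| = 46.764.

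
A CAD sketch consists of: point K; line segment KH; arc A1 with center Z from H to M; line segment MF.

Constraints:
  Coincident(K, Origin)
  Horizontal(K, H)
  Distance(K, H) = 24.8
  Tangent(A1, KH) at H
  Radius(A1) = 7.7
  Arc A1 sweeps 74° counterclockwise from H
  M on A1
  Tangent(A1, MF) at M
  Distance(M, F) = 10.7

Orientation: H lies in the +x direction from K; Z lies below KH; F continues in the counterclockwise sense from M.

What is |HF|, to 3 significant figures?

18.9

K is at the origin; K and H share the same y with |KH| = 24.8 and H on the +x side, so H = (24.8, 0.00). Since A1 is tangent to KH there, ZH ⟂ KH, so Z = H + (0, -7.7) = (24.8, -7.70). On A1, H sits at bearing 90° from Z; a 74° counterclockwise sweep puts M at bearing 164°, so M = Z + 7.7·(cos 164°, sin 164°) = (17.4, -5.58). Tangency of A1 to MF means the radius ZM is perpendicular to MF, so MF runs along (−sin 164°, cos 164°); with |MF| = 10.7, F = (14.4, -15.9). Then |HF| = |F − H| = 18.9.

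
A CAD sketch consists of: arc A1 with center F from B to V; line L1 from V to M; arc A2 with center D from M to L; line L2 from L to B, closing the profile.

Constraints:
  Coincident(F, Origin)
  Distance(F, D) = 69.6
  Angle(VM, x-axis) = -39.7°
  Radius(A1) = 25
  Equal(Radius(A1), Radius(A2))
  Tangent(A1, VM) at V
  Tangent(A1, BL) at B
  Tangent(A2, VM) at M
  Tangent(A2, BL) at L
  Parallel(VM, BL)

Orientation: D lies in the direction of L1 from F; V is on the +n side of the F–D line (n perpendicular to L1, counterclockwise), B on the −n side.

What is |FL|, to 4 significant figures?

73.95

The slot axis is L1's direction at -39.7°, so u = (cos -39.7°, sin -39.7°) = (0.7694, -0.6388) and n = (−sin -39.7°, cos -39.7°) = (0.6388, 0.7694). F is at the origin and D lies 69.6 along u from F, so D = 69.6·u = (53.55, -44.46). Tangency of A1 to both parallel lines with radius 25.0 puts V and B at F ± 25.0·n: V = (15.97, 19.23), B = (-15.97, -19.23). Equal radii place M and L the same way about D: M = D + 25.0·n = (69.52, -25.22), L = D − 25.0·n = (37.58, -63.69). Then |FL| = |L − F| = 73.95.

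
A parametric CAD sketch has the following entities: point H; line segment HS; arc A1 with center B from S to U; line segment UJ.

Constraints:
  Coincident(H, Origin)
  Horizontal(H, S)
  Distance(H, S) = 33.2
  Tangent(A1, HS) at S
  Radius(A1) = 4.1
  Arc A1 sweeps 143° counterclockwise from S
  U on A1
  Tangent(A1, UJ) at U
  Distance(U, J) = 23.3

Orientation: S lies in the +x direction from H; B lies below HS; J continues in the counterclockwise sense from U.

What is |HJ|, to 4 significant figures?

53.78

H is at the origin; HS is horizontal with |HS| = 33.2 and S on the +x side, so S = (33.20, 0.000). Since A1 is tangent to HS there, BS ⟂ HS, so B = S + (0, -4.1) = (33.20, -4.100). On A1, S sits at bearing 90° from B; a 143° counterclockwise sweep puts U at bearing 233°, so U = B + 4.1·(cos 233°, sin 233°) = (30.73, -7.374). Tangency of A1 to UJ means the radius BU is perpendicular to UJ, so UJ runs along (−sin 233°, cos 233°); with |UJ| = 23.3, J = (49.34, -21.40). Then |HJ| = |J − H| = 53.78.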